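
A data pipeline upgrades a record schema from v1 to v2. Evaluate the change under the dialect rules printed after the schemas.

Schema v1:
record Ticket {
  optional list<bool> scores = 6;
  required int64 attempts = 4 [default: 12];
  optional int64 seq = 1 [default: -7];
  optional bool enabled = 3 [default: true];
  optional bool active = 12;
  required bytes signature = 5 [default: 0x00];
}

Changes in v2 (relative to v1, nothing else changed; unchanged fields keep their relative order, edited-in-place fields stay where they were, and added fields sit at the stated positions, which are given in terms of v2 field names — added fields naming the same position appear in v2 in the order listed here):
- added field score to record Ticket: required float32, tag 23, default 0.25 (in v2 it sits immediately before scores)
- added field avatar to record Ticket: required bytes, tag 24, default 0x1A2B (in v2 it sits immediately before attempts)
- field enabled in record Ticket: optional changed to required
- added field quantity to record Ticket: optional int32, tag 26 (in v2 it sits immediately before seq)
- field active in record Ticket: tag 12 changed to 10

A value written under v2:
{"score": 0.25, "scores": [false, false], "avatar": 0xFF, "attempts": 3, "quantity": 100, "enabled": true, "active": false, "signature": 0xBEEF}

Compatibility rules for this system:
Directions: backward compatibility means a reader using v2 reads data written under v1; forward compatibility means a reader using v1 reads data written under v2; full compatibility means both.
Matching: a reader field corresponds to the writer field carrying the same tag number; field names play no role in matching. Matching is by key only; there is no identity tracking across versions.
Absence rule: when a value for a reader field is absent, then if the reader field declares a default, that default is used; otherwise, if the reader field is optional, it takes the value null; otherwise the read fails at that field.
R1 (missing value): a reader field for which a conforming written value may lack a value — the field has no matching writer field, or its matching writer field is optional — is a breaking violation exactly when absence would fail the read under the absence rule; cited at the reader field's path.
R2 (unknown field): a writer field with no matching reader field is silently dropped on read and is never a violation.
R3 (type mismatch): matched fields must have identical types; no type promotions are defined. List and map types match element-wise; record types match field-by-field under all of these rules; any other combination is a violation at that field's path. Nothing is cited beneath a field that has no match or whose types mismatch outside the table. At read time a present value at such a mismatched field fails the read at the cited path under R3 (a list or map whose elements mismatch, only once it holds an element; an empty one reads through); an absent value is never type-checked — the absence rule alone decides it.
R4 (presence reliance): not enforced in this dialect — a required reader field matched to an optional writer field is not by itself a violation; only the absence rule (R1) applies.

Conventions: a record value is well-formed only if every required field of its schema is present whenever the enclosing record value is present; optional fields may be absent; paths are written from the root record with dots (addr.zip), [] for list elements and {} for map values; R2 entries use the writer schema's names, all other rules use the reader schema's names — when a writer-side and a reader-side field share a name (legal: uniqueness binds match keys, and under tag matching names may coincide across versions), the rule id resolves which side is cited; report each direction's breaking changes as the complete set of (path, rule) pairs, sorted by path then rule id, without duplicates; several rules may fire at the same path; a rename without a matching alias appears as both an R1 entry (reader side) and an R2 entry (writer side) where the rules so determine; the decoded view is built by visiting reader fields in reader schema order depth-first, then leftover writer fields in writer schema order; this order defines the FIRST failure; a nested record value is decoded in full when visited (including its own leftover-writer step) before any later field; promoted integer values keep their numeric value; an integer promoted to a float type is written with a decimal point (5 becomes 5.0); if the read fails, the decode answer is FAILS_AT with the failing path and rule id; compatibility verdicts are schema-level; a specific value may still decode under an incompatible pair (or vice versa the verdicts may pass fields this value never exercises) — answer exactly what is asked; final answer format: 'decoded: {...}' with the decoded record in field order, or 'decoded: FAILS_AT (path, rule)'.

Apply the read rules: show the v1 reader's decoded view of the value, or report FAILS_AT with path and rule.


the writer's type comes first in each Ticket pair
migrating the Ticket value to v1:
  scores := [false, false]
  attempts := 3
  seq := -7 (no value, default fills)
  enabled := true
  active := null (not supplied -> null)
  signature := 0xBEEF
  writer score: unmatched, discarded
  writer avatar: unmatched, discarded
  writer quantity: unmatched, discarded
  writer active: unmatched, discarded
  => decoded: {"scores": [false, false], "attempts": 3, "seq": -7, "enabled": true, "active": null, "signature": 0xBEEF}
diffs on Ticket not affecting the asked answer:
  added field quantity to record Ticket: optional int32, tag 26 (in v2 it sits immediately before seq) -> fires no rule on Ticket under this dialect and leaves the result unchanged
  added field score to record Ticket: required float32, tag 23, default 0.25 (in v2 it sits immediately before scores) -> fires no rule on Ticket under this dialect and leaves the result unchanged
  field enabled in record Ticket: optional changed to required -> fires no rule on Ticket under this dialect and leaves the result unchanged
  added field avatar to record Ticket: required bytes, tag 24, default 0x1A2B (in v2 it sits immediately before attempts) -> fires no rule on Ticket under this dialect and leaves the result unchanged

decoded: {"scores": [false, false], "attempts": 3, "seq": -7, "enabled": true, "active": null, "signature": 0xBEEF}


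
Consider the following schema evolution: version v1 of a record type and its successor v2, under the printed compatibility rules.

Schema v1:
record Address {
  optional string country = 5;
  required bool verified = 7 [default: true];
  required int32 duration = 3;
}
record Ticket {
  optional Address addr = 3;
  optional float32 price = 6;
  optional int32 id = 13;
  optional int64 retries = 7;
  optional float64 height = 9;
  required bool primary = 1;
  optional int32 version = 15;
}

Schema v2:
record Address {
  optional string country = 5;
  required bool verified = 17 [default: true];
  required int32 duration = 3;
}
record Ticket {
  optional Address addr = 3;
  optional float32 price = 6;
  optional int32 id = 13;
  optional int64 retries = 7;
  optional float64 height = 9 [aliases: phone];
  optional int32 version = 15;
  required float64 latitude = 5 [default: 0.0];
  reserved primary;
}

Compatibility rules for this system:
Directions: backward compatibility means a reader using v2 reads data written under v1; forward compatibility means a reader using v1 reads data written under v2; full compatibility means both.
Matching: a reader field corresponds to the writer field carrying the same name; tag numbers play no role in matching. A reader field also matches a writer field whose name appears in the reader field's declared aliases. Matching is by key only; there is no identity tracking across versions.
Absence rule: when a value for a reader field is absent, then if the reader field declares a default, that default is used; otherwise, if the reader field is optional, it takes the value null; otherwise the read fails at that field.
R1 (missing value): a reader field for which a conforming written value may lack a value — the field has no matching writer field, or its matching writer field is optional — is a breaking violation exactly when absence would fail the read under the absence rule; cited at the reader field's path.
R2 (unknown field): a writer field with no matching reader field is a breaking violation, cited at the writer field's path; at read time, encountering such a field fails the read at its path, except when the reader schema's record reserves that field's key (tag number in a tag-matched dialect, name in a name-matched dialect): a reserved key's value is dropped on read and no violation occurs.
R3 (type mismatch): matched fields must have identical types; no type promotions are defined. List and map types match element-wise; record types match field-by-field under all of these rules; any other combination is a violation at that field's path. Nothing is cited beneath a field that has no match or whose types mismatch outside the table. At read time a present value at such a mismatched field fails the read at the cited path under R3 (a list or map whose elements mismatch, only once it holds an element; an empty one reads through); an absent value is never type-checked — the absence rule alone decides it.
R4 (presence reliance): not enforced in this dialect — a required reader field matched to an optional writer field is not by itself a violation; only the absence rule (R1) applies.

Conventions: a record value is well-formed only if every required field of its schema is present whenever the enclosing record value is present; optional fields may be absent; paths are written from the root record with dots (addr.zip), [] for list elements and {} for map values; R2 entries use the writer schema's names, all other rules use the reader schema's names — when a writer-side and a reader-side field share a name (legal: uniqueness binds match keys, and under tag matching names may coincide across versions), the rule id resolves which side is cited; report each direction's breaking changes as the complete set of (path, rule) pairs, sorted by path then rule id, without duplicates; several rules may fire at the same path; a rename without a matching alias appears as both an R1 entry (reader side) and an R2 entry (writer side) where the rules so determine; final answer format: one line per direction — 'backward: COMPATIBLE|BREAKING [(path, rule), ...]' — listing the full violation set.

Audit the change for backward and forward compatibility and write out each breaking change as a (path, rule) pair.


the writer's type comes first in each Ticket pair
backward for Ticket (reader v2, writer v1):
  addr <- addr (Address -> Address, writer optional)
  price <- price (float32 -> float32, writer optional)
  id <- id (int32 -> int32, writer optional)
  retries <- retries (int64 -> int64, writer optional)
  height <- height (float64 -> float64, writer optional)
  version <- version (int32 -> int32, writer optional)
  latitude: no writer match
  writer primary: unknown to reader
  addr.country <- addr.country (string -> string, writer optional)
  addr.verified <- addr.verified (bool -> bool, writer required)
  addr.duration <- addr.duration (int32 -> int32, writer required)
  nothing fires on Ticket: backward is COMPATIBLE
forward for Ticket (reader v1, writer v2):
  addr <- addr (Address -> Address, writer optional)
  price <- price (float32 -> float32, writer optional)
  id <- id (int32 -> int32, writer optional)
  retries <- retries (int64 -> int64, writer optional)
  height <- height (float64 -> float64, writer optional)
  primary: no writer match
  version <- version (int32 -> int32, writer optional)
  writer latitude: unknown to reader
  addr.country <- addr.country (string -> string, writer optional)
  addr.verified <- addr.verified (bool -> bool, writer required)
  addr.duration <- addr.duration (int32 -> int32, writer required)
  rule R2 violated at latitude
  rule R1 violated at primary
  => 2 violation(s): forward is BREAKING for Ticket

backward: COMPATIBLE []; forward: BREAKING [(latitude, R2), (primary, R1)]


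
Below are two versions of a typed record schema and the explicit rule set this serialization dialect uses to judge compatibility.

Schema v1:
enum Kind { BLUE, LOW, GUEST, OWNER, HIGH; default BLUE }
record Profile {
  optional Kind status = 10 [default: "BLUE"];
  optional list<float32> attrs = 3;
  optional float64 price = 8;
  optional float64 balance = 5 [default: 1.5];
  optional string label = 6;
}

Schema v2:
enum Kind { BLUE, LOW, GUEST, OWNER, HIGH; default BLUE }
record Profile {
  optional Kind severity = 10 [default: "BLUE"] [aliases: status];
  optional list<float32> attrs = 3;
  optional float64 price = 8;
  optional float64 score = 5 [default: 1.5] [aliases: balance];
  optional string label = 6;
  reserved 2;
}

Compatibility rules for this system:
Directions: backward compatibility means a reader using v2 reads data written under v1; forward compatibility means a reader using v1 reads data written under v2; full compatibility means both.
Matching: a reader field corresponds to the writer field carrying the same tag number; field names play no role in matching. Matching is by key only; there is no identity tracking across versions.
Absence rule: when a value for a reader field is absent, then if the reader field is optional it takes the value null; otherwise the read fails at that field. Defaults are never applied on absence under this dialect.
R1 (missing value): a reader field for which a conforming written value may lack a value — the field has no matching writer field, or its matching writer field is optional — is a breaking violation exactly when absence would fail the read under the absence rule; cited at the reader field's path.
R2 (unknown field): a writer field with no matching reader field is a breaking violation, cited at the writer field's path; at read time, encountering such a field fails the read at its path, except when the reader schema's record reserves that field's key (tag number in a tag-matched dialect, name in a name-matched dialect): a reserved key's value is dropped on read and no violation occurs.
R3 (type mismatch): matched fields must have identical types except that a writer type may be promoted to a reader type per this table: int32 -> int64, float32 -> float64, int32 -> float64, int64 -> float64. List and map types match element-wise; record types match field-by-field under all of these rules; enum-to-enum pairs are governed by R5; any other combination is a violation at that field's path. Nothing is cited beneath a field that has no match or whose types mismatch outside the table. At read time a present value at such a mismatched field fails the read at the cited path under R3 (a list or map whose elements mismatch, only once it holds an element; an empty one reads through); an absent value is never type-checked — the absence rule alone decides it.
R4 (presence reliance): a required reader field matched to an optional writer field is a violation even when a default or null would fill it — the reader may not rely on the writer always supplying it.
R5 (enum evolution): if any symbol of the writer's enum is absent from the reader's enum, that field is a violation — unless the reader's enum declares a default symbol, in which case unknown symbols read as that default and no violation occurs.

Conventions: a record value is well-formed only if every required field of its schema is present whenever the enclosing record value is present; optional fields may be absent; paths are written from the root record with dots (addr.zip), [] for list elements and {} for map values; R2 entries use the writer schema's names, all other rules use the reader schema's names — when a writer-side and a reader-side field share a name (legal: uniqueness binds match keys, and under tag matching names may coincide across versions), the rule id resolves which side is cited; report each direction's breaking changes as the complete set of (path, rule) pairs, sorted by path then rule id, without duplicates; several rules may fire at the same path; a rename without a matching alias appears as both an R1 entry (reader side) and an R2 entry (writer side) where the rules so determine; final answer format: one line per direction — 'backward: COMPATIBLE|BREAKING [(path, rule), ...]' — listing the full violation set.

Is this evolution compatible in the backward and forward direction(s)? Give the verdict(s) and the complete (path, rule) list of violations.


in Profile below, arrows point writer -> reader
checking backward for Profile: reader v2 against writer v1:
  severity <- status (Kind -> Kind, writer optional)
  attrs <- attrs (list<float32> -> list<float32>, writer optional)
  price <- price (float64 -> float64, writer optional)
  score <- balance (float64 -> float64, writer optional)
  label <- label (string -> string, writer optional)
  => backward verdict for Profile: COMPATIBLE, no violations
checking forward for Profile: reader v1 against writer v2:
  status <- severity (Kind -> Kind, writer optional)
  attrs <- attrs (list<float32> -> list<float32>, writer optional)
  price <- price (float64 -> float64, writer optional)
  balance <- score (float64 -> float64, writer optional)
  label <- label (string -> string, writer optional)
  => forward verdict for Profile: COMPATIBLE, no violations

backward: COMPATIBLE []; forward: COMPATIBLE []


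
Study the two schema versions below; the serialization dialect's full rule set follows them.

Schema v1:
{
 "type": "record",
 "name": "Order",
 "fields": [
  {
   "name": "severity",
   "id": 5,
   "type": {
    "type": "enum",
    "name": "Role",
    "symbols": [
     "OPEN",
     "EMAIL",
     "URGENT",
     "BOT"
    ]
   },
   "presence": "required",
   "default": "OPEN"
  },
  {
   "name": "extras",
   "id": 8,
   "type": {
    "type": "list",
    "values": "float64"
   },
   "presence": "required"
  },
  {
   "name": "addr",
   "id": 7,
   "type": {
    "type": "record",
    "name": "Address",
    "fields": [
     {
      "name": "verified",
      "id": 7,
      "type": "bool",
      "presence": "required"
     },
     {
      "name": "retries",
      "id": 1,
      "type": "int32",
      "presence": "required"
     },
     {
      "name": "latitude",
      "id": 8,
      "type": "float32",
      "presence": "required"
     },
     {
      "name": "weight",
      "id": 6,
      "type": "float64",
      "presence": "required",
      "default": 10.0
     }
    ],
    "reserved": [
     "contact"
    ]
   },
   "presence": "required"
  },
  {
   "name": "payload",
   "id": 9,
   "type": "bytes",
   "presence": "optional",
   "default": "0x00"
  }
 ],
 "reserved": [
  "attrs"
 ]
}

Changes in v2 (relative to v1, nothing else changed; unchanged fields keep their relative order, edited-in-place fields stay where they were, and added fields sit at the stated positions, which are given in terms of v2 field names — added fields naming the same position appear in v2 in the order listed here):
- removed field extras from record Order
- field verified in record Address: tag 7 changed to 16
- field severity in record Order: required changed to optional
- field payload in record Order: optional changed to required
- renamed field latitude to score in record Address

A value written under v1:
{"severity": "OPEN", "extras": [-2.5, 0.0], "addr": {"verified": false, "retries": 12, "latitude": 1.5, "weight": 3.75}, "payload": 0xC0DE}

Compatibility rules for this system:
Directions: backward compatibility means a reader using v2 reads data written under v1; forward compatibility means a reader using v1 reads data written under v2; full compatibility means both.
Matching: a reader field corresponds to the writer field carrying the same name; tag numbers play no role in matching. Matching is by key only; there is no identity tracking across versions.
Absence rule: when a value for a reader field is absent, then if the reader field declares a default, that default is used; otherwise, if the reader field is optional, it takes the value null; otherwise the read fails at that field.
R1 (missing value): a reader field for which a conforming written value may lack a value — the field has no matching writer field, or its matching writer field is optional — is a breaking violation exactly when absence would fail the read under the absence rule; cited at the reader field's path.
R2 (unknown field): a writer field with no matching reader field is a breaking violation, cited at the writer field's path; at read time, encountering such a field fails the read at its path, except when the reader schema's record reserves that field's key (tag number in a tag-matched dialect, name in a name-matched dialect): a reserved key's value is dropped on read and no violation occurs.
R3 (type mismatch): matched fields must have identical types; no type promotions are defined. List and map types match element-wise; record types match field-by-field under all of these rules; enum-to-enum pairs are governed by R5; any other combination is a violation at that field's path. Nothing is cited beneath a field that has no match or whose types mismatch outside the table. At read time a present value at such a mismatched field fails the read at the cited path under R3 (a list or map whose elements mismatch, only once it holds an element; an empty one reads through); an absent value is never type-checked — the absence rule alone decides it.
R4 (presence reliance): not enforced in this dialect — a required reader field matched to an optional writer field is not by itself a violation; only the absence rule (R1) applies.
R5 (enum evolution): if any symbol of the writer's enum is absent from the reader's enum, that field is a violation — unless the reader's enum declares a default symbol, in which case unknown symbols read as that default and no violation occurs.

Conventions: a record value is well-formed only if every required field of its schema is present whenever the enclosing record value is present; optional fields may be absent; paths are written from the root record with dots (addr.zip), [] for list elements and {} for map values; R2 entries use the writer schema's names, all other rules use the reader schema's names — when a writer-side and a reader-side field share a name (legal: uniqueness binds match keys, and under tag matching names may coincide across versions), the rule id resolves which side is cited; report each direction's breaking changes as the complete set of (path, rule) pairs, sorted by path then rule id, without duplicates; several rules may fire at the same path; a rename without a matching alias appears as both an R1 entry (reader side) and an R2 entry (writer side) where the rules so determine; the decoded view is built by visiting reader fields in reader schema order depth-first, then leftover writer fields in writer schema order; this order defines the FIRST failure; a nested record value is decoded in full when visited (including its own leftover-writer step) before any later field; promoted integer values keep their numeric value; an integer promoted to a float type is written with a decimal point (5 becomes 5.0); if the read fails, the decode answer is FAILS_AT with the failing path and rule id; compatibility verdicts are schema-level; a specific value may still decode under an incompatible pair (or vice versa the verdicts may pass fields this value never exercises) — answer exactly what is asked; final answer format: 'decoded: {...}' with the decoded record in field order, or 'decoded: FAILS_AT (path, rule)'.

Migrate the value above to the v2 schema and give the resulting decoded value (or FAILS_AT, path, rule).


each type pair in Order: writer, then reader
migrating the Order value to v2:
  severity := "OPEN"
  addr.verified := false
  addr.retries := 12
  read fails at addr.score under R1 (no fill)
  => FAILS_AT (addr.score, R1)
the other Order changes do not affect what is asked:
  removed field extras from record Order -> schema-level compatibility only; this Order value's decode is unchanged
  field verified in record Address: tag 7 changed to 16 -> fires no rule on Order under this dialect and leaves the result unchanged
  field severity in record Order: required changed to optional -> fires no rule on Order under this dialect and leaves the result unchanged
  field payload in record Order: optional changed to required -> fires no rule on Order under this dialect and leaves the result unchanged

decoded: FAILS_AT (addr.score, R1)


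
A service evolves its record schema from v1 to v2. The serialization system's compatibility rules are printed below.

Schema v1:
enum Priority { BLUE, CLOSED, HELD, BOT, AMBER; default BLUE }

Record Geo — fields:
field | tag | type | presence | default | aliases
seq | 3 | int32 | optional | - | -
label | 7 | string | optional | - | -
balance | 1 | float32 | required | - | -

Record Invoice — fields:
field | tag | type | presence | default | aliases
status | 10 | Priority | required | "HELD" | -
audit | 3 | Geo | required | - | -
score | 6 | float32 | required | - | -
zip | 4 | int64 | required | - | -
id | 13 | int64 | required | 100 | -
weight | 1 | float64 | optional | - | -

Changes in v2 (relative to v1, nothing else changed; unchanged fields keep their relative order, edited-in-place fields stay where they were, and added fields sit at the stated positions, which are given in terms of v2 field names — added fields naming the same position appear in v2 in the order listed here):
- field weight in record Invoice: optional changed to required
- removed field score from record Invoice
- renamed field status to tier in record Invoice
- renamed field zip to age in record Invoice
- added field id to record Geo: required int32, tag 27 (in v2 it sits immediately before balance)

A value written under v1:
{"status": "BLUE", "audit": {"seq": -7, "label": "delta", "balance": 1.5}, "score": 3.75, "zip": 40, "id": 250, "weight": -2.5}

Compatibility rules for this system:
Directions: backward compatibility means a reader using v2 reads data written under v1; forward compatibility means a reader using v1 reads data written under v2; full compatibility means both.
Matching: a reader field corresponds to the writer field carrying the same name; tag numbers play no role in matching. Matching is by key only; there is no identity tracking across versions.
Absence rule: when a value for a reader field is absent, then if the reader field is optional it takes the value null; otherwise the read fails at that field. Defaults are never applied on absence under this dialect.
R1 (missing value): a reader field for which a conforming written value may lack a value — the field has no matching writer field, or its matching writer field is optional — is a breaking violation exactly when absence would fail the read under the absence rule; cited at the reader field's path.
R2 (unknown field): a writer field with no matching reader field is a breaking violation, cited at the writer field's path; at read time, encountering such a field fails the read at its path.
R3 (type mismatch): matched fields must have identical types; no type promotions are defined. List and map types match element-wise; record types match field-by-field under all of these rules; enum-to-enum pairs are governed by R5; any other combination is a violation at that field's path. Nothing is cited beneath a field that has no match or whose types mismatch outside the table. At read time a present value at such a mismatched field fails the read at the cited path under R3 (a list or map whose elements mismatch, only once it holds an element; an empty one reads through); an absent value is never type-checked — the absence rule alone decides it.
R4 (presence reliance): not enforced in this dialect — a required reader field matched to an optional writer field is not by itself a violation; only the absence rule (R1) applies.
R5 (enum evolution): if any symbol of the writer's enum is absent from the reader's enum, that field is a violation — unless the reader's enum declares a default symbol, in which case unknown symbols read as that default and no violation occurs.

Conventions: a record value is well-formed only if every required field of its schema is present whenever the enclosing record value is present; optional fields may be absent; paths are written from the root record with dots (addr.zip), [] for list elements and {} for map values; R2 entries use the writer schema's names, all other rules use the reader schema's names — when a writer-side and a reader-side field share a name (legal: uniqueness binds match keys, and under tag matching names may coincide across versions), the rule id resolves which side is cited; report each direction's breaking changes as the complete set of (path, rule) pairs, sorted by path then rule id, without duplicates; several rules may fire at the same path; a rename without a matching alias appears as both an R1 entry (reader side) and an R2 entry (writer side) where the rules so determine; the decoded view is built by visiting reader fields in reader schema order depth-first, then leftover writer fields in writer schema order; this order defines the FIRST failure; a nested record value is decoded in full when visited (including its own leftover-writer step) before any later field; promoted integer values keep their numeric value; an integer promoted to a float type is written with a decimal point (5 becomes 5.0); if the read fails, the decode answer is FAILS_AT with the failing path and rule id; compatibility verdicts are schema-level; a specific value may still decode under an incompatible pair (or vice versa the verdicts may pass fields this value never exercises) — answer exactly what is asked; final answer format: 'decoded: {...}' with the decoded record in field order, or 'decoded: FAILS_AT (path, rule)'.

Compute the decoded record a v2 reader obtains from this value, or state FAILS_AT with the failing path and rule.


decoded: FAILS_AT (tier, R1)

the writer's type comes first in each Invoice pair
decode walk for Invoice under reader schema v2:
  read fails at tier under R1 (no fill)
  => FAILS_AT (tier, R1)
the other Invoice changes do not affect what is asked:
  field weight in record Invoice: optional changed to required -> shifts the Invoice verdicts, not this decode
  removed field score from record Invoice -> shifts the Invoice verdicts, not this decode
  renamed field zip to age in record Invoice -> shifts the Invoice verdicts, not this decode
  added field id to record Geo: required int32, tag 27 (in v2 it sits immediately before balance) -> shifts the Invoice verdicts, not this decode


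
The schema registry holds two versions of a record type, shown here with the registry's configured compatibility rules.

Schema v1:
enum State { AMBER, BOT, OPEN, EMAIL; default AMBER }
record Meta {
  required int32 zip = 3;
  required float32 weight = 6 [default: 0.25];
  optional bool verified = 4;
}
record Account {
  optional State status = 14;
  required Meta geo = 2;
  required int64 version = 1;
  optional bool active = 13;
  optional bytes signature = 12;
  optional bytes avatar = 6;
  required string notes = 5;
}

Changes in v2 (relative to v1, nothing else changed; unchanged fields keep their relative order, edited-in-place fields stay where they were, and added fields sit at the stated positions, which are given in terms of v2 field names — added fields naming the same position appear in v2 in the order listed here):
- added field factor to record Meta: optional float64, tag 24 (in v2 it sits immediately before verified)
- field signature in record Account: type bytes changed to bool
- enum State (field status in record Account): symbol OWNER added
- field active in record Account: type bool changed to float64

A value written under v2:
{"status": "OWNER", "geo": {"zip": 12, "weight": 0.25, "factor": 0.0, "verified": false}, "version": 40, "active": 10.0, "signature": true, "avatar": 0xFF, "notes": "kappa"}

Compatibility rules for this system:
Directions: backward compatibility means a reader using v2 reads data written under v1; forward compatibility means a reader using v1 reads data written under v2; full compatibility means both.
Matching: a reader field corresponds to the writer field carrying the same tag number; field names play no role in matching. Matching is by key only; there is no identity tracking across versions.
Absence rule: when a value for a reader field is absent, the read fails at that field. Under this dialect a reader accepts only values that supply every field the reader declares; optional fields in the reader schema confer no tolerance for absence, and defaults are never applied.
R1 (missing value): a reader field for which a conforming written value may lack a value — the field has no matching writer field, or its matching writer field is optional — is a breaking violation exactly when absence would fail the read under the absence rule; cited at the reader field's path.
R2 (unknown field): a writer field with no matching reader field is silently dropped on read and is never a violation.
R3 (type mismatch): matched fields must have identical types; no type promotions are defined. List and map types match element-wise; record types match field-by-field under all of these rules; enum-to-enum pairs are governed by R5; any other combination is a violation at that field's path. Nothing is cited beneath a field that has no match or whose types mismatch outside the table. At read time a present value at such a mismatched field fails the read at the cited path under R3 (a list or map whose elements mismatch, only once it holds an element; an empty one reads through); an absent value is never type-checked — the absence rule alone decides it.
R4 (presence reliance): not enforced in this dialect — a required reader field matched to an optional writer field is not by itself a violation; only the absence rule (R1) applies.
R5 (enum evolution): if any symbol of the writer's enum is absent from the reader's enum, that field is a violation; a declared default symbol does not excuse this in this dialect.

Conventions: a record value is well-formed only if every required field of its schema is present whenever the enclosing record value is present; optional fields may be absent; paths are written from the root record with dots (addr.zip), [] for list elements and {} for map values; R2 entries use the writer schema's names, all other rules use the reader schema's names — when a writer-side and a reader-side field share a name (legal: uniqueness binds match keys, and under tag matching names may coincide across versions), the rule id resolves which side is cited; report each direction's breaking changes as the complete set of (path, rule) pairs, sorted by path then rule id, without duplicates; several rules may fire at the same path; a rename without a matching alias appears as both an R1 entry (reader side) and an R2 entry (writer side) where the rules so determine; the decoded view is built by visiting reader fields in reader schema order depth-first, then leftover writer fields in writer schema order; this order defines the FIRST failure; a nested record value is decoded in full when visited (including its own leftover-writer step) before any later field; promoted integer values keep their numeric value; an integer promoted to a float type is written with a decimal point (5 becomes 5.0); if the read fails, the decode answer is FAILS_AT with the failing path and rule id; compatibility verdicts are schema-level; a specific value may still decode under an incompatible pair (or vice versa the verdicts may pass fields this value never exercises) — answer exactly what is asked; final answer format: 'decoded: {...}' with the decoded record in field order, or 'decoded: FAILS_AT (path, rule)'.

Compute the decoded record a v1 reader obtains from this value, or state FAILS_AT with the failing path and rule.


decoded: FAILS_AT (status, R5)

in Account below, arrows point writer -> reader
decoding the Account value with the v1 reader:
  read fails at status under R5
  => FAILS_AT (status, R5)
the rest of the Account diff is inert for this question:
  added field factor to record Meta: optional float64, tag 24 (in v2 it sits immediately before verified) -> matters for Account compatibility verdicts, not for this value's decode
  field signature in record Account: type bytes changed to bool -> matters for Account compatibility verdicts, not for this value's decode
  field active in record Account: type bool changed to float64 -> matters for Account compatibility verdicts, not for this value's decode


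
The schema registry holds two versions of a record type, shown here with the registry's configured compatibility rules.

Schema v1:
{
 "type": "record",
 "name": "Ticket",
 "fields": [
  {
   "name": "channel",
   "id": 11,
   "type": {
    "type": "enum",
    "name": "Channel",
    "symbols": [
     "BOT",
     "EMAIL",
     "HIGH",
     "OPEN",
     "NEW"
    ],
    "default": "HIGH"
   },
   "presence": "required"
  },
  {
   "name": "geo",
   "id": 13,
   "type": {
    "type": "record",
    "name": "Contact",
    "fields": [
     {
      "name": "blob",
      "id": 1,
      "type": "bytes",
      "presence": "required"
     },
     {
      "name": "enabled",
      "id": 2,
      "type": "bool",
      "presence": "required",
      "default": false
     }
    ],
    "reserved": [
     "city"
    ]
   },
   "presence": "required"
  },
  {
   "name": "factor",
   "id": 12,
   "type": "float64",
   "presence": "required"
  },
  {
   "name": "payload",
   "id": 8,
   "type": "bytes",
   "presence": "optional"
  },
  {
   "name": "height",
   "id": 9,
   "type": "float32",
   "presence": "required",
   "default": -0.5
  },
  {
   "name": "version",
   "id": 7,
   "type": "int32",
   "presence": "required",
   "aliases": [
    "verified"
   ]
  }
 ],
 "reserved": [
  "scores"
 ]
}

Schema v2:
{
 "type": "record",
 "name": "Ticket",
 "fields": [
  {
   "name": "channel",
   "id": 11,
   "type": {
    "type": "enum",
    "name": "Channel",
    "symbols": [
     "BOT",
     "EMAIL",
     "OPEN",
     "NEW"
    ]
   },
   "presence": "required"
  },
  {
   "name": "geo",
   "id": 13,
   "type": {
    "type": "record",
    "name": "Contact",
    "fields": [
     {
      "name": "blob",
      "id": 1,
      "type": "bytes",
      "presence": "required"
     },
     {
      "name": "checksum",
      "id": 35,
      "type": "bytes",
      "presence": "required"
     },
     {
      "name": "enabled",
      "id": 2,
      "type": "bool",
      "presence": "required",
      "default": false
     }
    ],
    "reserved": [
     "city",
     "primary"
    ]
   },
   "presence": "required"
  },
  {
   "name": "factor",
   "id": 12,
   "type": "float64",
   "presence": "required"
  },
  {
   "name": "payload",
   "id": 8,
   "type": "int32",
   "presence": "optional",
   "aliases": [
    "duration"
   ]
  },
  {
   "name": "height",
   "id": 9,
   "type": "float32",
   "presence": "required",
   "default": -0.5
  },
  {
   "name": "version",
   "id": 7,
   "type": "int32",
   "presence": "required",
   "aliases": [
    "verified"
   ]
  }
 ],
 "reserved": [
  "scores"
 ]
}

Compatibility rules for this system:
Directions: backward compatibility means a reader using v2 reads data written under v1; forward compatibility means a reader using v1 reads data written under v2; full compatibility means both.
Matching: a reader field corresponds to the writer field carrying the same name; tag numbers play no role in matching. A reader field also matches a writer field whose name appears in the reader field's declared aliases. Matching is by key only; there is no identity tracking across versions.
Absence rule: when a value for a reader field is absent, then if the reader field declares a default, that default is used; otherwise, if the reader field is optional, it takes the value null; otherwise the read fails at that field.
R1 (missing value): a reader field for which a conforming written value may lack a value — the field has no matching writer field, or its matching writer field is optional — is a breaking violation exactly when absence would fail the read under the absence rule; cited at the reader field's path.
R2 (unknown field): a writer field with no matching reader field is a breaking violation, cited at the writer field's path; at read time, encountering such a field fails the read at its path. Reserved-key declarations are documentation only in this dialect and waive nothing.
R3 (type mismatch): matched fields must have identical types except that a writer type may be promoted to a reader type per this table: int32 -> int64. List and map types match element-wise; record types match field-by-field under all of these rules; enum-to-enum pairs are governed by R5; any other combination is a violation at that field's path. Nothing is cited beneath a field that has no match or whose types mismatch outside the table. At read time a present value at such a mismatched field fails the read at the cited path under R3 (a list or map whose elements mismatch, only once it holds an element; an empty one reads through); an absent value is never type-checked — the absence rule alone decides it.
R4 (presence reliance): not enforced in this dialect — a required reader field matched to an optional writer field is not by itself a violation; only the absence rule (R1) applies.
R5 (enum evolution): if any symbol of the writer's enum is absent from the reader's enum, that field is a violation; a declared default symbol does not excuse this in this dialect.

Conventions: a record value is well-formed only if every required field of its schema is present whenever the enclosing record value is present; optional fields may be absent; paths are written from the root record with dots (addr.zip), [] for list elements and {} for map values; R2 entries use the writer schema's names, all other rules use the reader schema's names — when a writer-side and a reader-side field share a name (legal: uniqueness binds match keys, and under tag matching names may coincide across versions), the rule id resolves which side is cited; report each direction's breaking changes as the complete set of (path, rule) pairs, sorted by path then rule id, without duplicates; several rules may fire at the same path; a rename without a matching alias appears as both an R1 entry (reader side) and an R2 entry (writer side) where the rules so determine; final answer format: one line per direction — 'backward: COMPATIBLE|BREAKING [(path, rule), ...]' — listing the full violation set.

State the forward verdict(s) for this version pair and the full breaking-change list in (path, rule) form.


forward: BREAKING [(geo.checksum, R2), (payload, R3)]

the writer's type comes first in each Ticket pair
forward pass over Ticket, reader schema v1, writer schema v2:
  Channel -> Channel, writer required: channel aligns to channel
  Contact -> Contact, writer required: geo aligns to geo
  float64 -> float64, writer required: factor aligns to factor
  int32 -> bytes, writer optional: payload aligns to payload
  float32 -> float32, writer required: height aligns to height
  int32 -> int32, writer required: version aligns to version
  bytes -> bytes, writer required: geo.blob aligns to geo.blob
  bool -> bool, writer required: geo.enabled aligns to geo.enabled
  writer geo.checksum: unknown to reader
  breaking: (geo.checksum, R2)
  breaking: (payload, R3)
  => forward verdict for Ticket: BREAKING, 2 violation(s)
the rest of the Ticket diff is inert for this question:
  enum Channel (field channel in record Ticket): symbol HIGH removed (it was the default; the default is cleared) -> matters only for Ticket's backward compatibility — outside the asked direction
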